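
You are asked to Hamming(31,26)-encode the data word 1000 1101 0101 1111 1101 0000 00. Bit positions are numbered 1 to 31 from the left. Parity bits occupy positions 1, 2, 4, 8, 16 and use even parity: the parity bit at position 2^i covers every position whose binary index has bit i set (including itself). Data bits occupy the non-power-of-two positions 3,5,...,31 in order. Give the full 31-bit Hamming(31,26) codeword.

1110000111010100111111101000000

Place data bits at non-power-of-two positions: b3=1, b5=0, b6=0, b7=0, b9=1, b10=1, b11=0, b12=1, b13=0, b14=1, b15=0, b17=1, b18=1, b19=1, b20=1, b21=1, b22=1, b23=1, b24=0, b25=1, b26=0, b27=0, b28=0, b29=0, b30=0, b31=0.
p1 = XOR of data positions {3,5,7,9,11,13,15,17,19,21,23,25,27,29,31} = 1⊕0⊕0⊕1⊕0⊕0⊕0⊕1⊕1⊕1⊕1⊕1⊕0⊕0⊕0 = 1
p2 = XOR of data positions {3,6,7,10,11,14,15,18,19,22,23,26,27,30,31} = 1⊕0⊕0⊕1⊕0⊕1⊕0⊕1⊕1⊕1⊕1⊕0⊕0⊕0⊕0 = 1
p4 = XOR of data positions {5,6,7,12,13,14,15,20,21,22,23,28,29,30,31} = 0⊕0⊕0⊕1⊕0⊕1⊕0⊕1⊕1⊕1⊕1⊕0⊕0⊕0⊕0 = 0
p8 = XOR of data positions {9,10,11,12,13,14,15,24,25,26,27,28,29,30,31} = 1⊕1⊕0⊕1⊕0⊕1⊕0⊕0⊕1⊕0⊕0⊕0⊕0⊕0⊕0 = 1
p16 = XOR of data positions {17,18,19,20,21,22,23,24,25,26,27,28,29,30,31} = 1⊕1⊕1⊕1⊕1⊕1⊕1⊕0⊕1⊕0⊕0⊕0⊕0⊕0⊕0 = 0
Codeword b1..b31 = 1110000111010100111111101000000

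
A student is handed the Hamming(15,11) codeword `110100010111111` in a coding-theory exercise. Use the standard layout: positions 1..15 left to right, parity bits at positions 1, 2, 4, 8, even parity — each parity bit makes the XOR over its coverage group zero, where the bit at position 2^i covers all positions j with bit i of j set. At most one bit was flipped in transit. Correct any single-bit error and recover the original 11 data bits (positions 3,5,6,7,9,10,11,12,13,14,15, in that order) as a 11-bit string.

00000111101

s1: b1⊕b3⊕b5⊕b7⊕b9⊕b11⊕b13⊕b15 = 1⊕0⊕0⊕0⊕0⊕1⊕1⊕1 = 0
s2: b2⊕b3⊕b6⊕b7⊕b10⊕b11⊕b14⊕b15 = 1⊕0⊕0⊕0⊕1⊕1⊕1⊕1 = 1
s4: b4⊕b5⊕b6⊕b7⊕b12⊕b13⊕b14⊕b15 = 1⊕0⊕0⊕0⊕1⊕1⊕1⊕1 = 1
s8: b8⊕b9⊕b10⊕b11⊕b12⊕b13⊕b14⊕b15 = 1⊕0⊕1⊕1⊕1⊕1⊕1⊕1 = 1
Syndrome (s8...s1) = 1110 → position 14.
Flip bit 14: corrected codeword = 110100010111101
Data bits at positions 3,5,6,7,9,10,11,12,13,14,15: 00000111101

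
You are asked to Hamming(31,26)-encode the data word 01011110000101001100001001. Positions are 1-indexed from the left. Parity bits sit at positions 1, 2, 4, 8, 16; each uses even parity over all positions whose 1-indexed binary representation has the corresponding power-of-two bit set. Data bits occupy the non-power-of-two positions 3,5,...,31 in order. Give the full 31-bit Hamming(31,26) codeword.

0100101111100000101001100001001

Place data bits at non-power-of-two positions: b3=0, b5=1, b6=0, b7=1, b9=1, b10=1, b11=1, b12=0, b13=0, b14=0, b15=0, b17=1, b18=0, b19=1, b20=0, b21=0, b22=1, b23=1, b24=0, b25=0, b26=0, b27=0, b28=1, b29=0, b30=0, b31=1.
p1 = XOR of data positions {3,5,7,9,11,13,15,17,19,21,23,25,27,29,31} = 0⊕1⊕1⊕1⊕1⊕0⊕0⊕1⊕1⊕0⊕1⊕0⊕0⊕0⊕1 = 0
p2 = XOR of data positions {3,6,7,10,11,14,15,18,19,22,23,26,27,30,31} = 0⊕0⊕1⊕1⊕1⊕0⊕0⊕0⊕1⊕1⊕1⊕0⊕0⊕0⊕1 = 1
p4 = XOR of data positions {5,6,7,12,13,14,15,20,21,22,23,28,29,30,31} = 1⊕0⊕1⊕0⊕0⊕0⊕0⊕0⊕0⊕1⊕1⊕1⊕0⊕0⊕1 = 0
p8 = XOR of data positions {9,10,11,12,13,14,15,24,25,26,27,28,29,30,31} = 1⊕1⊕1⊕0⊕0⊕0⊕0⊕0⊕0⊕0⊕0⊕1⊕0⊕0⊕1 = 1
p16 = XOR of data positions {17,18,19,20,21,22,23,24,25,26,27,28,29,30,31} = 1⊕0⊕1⊕0⊕0⊕1⊕1⊕0⊕0⊕0⊕0⊕1⊕0⊕0⊕1 = 0
Codeword b1..b31 = 0100101111100000101001100001001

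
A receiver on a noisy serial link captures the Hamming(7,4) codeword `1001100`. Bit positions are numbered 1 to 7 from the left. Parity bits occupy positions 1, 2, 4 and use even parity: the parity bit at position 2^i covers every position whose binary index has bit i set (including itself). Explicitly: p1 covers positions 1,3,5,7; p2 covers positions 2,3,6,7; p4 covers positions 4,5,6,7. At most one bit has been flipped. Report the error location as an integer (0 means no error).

s1: b1⊕b3⊕b5⊕b7 = 1⊕0⊕1⊕0 = 0
s2: b2⊕b3⊕b6⊕b7 = 0⊕0⊕0⊕0 = 0
s4: b4⊕b5⊕b6⊕b7 = 1⊕1⊕0⊕0 = 0
Syndrome (s4...s1) = 000 → position 0 (no error).

0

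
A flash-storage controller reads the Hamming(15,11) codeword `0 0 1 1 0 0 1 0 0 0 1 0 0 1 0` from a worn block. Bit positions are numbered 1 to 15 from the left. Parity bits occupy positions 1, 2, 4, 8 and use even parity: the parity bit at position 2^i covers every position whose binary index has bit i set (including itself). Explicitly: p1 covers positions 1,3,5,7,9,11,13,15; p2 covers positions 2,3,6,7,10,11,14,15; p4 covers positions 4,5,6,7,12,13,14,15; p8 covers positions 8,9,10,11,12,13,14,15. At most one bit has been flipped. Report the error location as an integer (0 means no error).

s1: b1⊕b3⊕b5⊕b7⊕b9⊕b11⊕b13⊕b15 = 0⊕1⊕0⊕1⊕0⊕1⊕0⊕0 = 1
s2: b2⊕b3⊕b6⊕b7⊕b10⊕b11⊕b14⊕b15 = 0⊕1⊕0⊕1⊕0⊕1⊕1⊕0 = 0
s4: b4⊕b5⊕b6⊕b7⊕b12⊕b13⊕b14⊕b15 = 1⊕0⊕0⊕1⊕0⊕0⊕1⊕0 = 1
s8: b8⊕b9⊕b10⊕b11⊕b12⊕b13⊕b14⊕b15 = 0⊕0⊕0⊕1⊕0⊕0⊕1⊕0 = 0
Syndrome (s8...s1) = 0101 → position 5.

5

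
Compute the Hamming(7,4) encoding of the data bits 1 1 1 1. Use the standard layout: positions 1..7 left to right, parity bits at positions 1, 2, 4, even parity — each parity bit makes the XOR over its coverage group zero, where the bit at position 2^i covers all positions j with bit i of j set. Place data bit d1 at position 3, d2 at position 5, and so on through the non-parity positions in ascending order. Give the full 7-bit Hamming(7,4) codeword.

1111111

Place data bits at non-power-of-two positions: b3=1, b5=1, b6=1, b7=1.
p1 = XOR of data positions {3,5,7} = 1⊕1⊕1 = 1
p2 = XOR of data positions {3,6,7} = 1⊕1⊕1 = 1
p4 = XOR of data positions {5,6,7} = 1⊕1⊕1 = 1
Codeword b1..b7 = 1111111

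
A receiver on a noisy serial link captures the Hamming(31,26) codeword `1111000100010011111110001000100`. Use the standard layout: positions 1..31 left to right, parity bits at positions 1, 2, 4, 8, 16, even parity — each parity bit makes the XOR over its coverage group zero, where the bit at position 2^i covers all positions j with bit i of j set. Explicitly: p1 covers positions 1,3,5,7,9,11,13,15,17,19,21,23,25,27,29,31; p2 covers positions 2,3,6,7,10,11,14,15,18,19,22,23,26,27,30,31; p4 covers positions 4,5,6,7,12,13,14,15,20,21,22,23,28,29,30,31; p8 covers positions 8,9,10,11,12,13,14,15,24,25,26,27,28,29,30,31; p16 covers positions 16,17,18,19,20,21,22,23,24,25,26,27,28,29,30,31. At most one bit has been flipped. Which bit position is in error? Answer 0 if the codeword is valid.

s1: b1⊕b3⊕b5⊕b7⊕b9⊕b11⊕b13⊕b15⊕b17⊕b19⊕b21⊕b23⊕b25⊕b27⊕b29⊕b31 = 1⊕1⊕0⊕0⊕0⊕0⊕0⊕1⊕1⊕1⊕1⊕0⊕1⊕0⊕1⊕0 = 0
s2: b2⊕b3⊕b6⊕b7⊕b10⊕b11⊕b14⊕b15⊕b18⊕b19⊕b22⊕b23⊕b26⊕b27⊕b30⊕b31 = 1⊕1⊕0⊕0⊕0⊕0⊕0⊕1⊕1⊕1⊕0⊕0⊕0⊕0⊕0⊕0 = 1
s4: b4⊕b5⊕b6⊕b7⊕b12⊕b13⊕b14⊕b15⊕b20⊕b21⊕b22⊕b23⊕b28⊕b29⊕b30⊕b31 = 1⊕0⊕0⊕0⊕1⊕0⊕0⊕1⊕1⊕1⊕0⊕0⊕0⊕1⊕0⊕0 = 0
s8: b8⊕b9⊕b10⊕b11⊕b12⊕b13⊕b14⊕b15⊕b24⊕b25⊕b26⊕b27⊕b28⊕b29⊕b30⊕b31 = 1⊕0⊕0⊕0⊕1⊕0⊕0⊕1⊕0⊕1⊕0⊕0⊕0⊕1⊕0⊕0 = 1
s16: b16⊕b17⊕b18⊕b19⊕b20⊕b21⊕b22⊕b23⊕b24⊕b25⊕b26⊕b27⊕b28⊕b29⊕b30⊕b31 = 1⊕1⊕1⊕1⊕1⊕1⊕0⊕0⊕0⊕1⊕0⊕0⊕0⊕1⊕0⊕0 = 0
Syndrome (s16...s1) = 01010 → position 10.

10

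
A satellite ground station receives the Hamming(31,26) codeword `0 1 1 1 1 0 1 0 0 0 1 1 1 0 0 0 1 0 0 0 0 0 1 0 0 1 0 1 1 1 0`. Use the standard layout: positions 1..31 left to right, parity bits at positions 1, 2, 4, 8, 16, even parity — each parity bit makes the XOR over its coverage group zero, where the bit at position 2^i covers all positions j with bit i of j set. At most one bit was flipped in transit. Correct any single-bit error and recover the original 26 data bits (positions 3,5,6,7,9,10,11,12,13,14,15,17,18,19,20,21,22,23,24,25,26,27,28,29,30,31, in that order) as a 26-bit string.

s1: b1⊕b3⊕b5⊕b7⊕b9⊕b11⊕b13⊕b15⊕b17⊕b19⊕b21⊕b23⊕b25⊕b27⊕b29⊕b31 = 0⊕1⊕1⊕1⊕0⊕1⊕1⊕0⊕1⊕0⊕0⊕1⊕0⊕0⊕1⊕0 = 0
s2: b2⊕b3⊕b6⊕b7⊕b10⊕b11⊕b14⊕b15⊕b18⊕b19⊕b22⊕b23⊕b26⊕b27⊕b30⊕b31 = 1⊕1⊕0⊕1⊕0⊕1⊕0⊕0⊕0⊕0⊕0⊕1⊕1⊕0⊕1⊕0 = 1
s4: b4⊕b5⊕b6⊕b7⊕b12⊕b13⊕b14⊕b15⊕b20⊕b21⊕b22⊕b23⊕b28⊕b29⊕b30⊕b31 = 1⊕1⊕0⊕1⊕1⊕1⊕0⊕0⊕0⊕0⊕0⊕1⊕1⊕1⊕1⊕0 = 1
s8: b8⊕b9⊕b10⊕b11⊕b12⊕b13⊕b14⊕b15⊕b24⊕b25⊕b26⊕b27⊕b28⊕b29⊕b30⊕b31 = 0⊕0⊕0⊕1⊕1⊕1⊕0⊕0⊕0⊕0⊕1⊕0⊕1⊕1⊕1⊕0 = 1
s16: b16⊕b17⊕b18⊕b19⊕b20⊕b21⊕b22⊕b23⊕b24⊕b25⊕b26⊕b27⊕b28⊕b29⊕b30⊕b31 = 0⊕1⊕0⊕0⊕0⊕0⊕0⊕1⊕0⊕0⊕1⊕0⊕1⊕1⊕1⊕0 = 0
Syndrome (s16...s1) = 01110 → position 14.
Flip bit 14: corrected codeword = 0111101000111100100000100101110
Data bits at positions 3,5,6,7,9,10,11,12,13,14,15,17,18,19,20,21,22,23,24,25,26,27,28,29,30,31: 11010011110100000100101110

11010011110100000100101110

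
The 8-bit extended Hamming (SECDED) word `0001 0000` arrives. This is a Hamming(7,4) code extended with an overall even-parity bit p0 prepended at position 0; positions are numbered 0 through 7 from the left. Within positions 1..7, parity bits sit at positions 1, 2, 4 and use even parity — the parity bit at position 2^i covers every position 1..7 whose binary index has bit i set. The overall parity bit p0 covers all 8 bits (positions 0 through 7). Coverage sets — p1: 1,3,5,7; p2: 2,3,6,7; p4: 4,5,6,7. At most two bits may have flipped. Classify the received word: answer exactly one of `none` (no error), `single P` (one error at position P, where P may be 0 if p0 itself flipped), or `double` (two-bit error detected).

single 3

s1: b1⊕b3⊕b5⊕b7 = 0⊕1⊕0⊕0 = 1
s2: b2⊕b3⊕b6⊕b7 = 0⊕1⊕0⊕0 = 1
s4: b4⊕b5⊕b6⊕b7 = 0⊕0⊕0⊕0 = 0
Syndrome (s4...s1) = 011 → position 3.
Overall parity (XOR of all 8 bits, including p0): 0⊕0⊕0⊕1⊕0⊕0⊕0⊕0 = 1
Overall=1, syndrome position=3 → single-bit error at position 3.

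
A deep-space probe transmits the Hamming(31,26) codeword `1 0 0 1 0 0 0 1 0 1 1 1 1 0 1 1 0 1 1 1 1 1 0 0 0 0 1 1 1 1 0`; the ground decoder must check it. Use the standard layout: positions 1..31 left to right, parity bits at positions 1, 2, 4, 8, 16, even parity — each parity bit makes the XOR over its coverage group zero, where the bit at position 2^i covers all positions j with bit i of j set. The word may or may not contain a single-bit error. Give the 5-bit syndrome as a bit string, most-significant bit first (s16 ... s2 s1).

00000

s1: b1⊕b3⊕b5⊕b7⊕b9⊕b11⊕b13⊕b15⊕b17⊕b19⊕b21⊕b23⊕b25⊕b27⊕b29⊕b31 = 1⊕0⊕0⊕0⊕0⊕1⊕1⊕1⊕0⊕1⊕1⊕0⊕0⊕1⊕1⊕0 = 0
s2: b2⊕b3⊕b6⊕b7⊕b10⊕b11⊕b14⊕b15⊕b18⊕b19⊕b22⊕b23⊕b26⊕b27⊕b30⊕b31 = 0⊕0⊕0⊕0⊕1⊕1⊕0⊕1⊕1⊕1⊕1⊕0⊕0⊕1⊕1⊕0 = 0
s4: b4⊕b5⊕b6⊕b7⊕b12⊕b13⊕b14⊕b15⊕b20⊕b21⊕b22⊕b23⊕b28⊕b29⊕b30⊕b31 = 1⊕0⊕0⊕0⊕1⊕1⊕0⊕1⊕1⊕1⊕1⊕0⊕1⊕1⊕1⊕0 = 0
s8: b8⊕b9⊕b10⊕b11⊕b12⊕b13⊕b14⊕b15⊕b24⊕b25⊕b26⊕b27⊕b28⊕b29⊕b30⊕b31 = 1⊕0⊕1⊕1⊕1⊕1⊕0⊕1⊕0⊕0⊕0⊕1⊕1⊕1⊕1⊕0 = 0
s16: b16⊕b17⊕b18⊕b19⊕b20⊕b21⊕b22⊕b23⊕b24⊕b25⊕b26⊕b27⊕b28⊕b29⊕b30⊕b31 = 1⊕0⊕1⊕1⊕1⊕1⊕1⊕0⊕0⊕0⊕0⊕1⊕1⊕1⊕1⊕0 = 0
Syndrome (s16...s1) = 00000 → position 0 (no error).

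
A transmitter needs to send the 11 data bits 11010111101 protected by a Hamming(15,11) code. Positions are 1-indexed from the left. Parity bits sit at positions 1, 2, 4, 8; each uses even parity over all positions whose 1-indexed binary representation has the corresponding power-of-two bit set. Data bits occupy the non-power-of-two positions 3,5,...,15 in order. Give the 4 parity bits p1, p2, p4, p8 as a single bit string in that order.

0111

Place data bits at non-power-of-two positions: b3=1, b5=1, b6=0, b7=1, b9=0, b10=1, b11=1, b12=1, b13=1, b14=0, b15=1.
p1 = XOR of data positions {3,5,7,9,11,13,15} = 1⊕1⊕1⊕0⊕1⊕1⊕1 = 0
p2 = XOR of data positions {3,6,7,10,11,14,15} = 1⊕0⊕1⊕1⊕1⊕0⊕1 = 1
p4 = XOR of data positions {5,6,7,12,13,14,15} = 1⊕0⊕1⊕1⊕1⊕0⊕1 = 1
p8 = XOR of data positions {9,10,11,12,13,14,15} = 0⊕1⊕1⊕1⊕1⊕0⊕1 = 1
Parity bits p1,p2,p4,p8 = 0111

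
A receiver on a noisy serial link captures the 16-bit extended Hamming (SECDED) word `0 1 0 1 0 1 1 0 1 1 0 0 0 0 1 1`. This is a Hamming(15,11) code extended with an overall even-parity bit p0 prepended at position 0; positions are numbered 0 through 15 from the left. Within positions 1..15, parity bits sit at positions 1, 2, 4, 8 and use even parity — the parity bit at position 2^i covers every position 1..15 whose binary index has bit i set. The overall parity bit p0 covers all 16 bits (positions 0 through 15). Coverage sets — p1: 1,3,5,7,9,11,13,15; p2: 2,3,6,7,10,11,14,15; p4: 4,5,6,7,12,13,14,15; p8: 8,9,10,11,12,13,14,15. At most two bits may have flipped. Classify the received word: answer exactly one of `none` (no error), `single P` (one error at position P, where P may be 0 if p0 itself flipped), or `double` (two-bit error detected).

double

s1: b1⊕b3⊕b5⊕b7⊕b9⊕b11⊕b13⊕b15 = 1⊕1⊕1⊕0⊕1⊕0⊕0⊕1 = 1
s2: b2⊕b3⊕b6⊕b7⊕b10⊕b11⊕b14⊕b15 = 0⊕1⊕1⊕0⊕0⊕0⊕1⊕1 = 0
s4: b4⊕b5⊕b6⊕b7⊕b12⊕b13⊕b14⊕b15 = 0⊕1⊕1⊕0⊕0⊕0⊕1⊕1 = 0
s8: b8⊕b9⊕b10⊕b11⊕b12⊕b13⊕b14⊕b15 = 1⊕1⊕0⊕0⊕0⊕0⊕1⊕1 = 0
Syndrome (s8...s1) = 0001 → position 1.
Overall parity (XOR of all 16 bits, including p0): 0⊕1⊕0⊕1⊕0⊕1⊕1⊕0⊕1⊕1⊕0⊕0⊕0⊕0⊕1⊕1 = 0
Overall=0, syndrome position=1 → double-bit error detected (uncorrectable).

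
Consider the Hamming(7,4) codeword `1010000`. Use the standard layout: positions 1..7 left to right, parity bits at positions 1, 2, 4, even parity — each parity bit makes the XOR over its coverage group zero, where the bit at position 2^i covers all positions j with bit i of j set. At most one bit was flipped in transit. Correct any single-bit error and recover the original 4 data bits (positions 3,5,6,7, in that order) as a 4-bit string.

s1: b1⊕b3⊕b5⊕b7 = 1⊕1⊕0⊕0 = 0
s2: b2⊕b3⊕b6⊕b7 = 0⊕1⊕0⊕0 = 1
s4: b4⊕b5⊕b6⊕b7 = 0⊕0⊕0⊕0 = 0
Syndrome (s4...s1) = 010 → position 2.
Flip bit 2: corrected codeword = 1110000
Data bits at positions 3,5,6,7: 1000

1000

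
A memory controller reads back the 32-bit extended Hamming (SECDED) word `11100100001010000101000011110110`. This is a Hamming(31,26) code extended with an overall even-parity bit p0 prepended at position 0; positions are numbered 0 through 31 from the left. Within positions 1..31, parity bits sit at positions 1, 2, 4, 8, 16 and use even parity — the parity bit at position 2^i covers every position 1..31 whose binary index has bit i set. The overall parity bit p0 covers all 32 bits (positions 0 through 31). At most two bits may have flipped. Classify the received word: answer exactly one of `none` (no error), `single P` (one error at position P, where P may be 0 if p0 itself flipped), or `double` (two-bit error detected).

double

s1: b1⊕b3⊕b5⊕b7⊕b9⊕b11⊕b13⊕b15⊕b17⊕b19⊕b21⊕b23⊕b25⊕b27⊕b29⊕b31 = 1⊕0⊕1⊕0⊕0⊕0⊕0⊕0⊕1⊕1⊕0⊕0⊕1⊕1⊕1⊕0 = 1
s2: b2⊕b3⊕b6⊕b7⊕b10⊕b11⊕b14⊕b15⊕b18⊕b19⊕b22⊕b23⊕b26⊕b27⊕b30⊕b31 = 1⊕0⊕0⊕0⊕1⊕0⊕0⊕0⊕0⊕1⊕0⊕0⊕1⊕1⊕1⊕0 = 0
s4: b4⊕b5⊕b6⊕b7⊕b12⊕b13⊕b14⊕b15⊕b20⊕b21⊕b22⊕b23⊕b28⊕b29⊕b30⊕b31 = 0⊕1⊕0⊕0⊕1⊕0⊕0⊕0⊕0⊕0⊕0⊕0⊕0⊕1⊕1⊕0 = 0
s8: b8⊕b9⊕b10⊕b11⊕b12⊕b13⊕b14⊕b15⊕b24⊕b25⊕b26⊕b27⊕b28⊕b29⊕b30⊕b31 = 0⊕0⊕1⊕0⊕1⊕0⊕0⊕0⊕1⊕1⊕1⊕1⊕0⊕1⊕1⊕0 = 0
s16: b16⊕b17⊕b18⊕b19⊕b20⊕b21⊕b22⊕b23⊕b24⊕b25⊕b26⊕b27⊕b28⊕b29⊕b30⊕b31 = 0⊕1⊕0⊕1⊕0⊕0⊕0⊕0⊕1⊕1⊕1⊕1⊕0⊕1⊕1⊕0 = 0
Syndrome (s16...s1) = 00001 → position 1.
Overall parity (XOR of all 32 bits, including p0): 1⊕1⊕1⊕0⊕0⊕1⊕0⊕0⊕0⊕0⊕1⊕0⊕1⊕0⊕0⊕0⊕0⊕1⊕0⊕1⊕0⊕0⊕0⊕0⊕1⊕1⊕1⊕1⊕0⊕1⊕1⊕0 = 0
Overall=0, syndrome position=1 → double-bit error detected (uncorrectable).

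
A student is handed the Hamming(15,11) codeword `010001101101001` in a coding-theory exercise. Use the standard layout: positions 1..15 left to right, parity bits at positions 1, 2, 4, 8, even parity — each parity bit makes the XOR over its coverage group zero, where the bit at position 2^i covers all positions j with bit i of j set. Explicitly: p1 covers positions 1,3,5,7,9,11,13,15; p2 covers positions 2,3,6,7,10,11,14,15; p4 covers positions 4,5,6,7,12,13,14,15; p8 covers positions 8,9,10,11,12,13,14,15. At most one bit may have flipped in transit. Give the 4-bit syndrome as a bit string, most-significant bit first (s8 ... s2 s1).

s1: b1⊕b3⊕b5⊕b7⊕b9⊕b11⊕b13⊕b15 = 0⊕0⊕0⊕1⊕1⊕0⊕0⊕1 = 1
s2: b2⊕b3⊕b6⊕b7⊕b10⊕b11⊕b14⊕b15 = 1⊕0⊕1⊕1⊕1⊕0⊕0⊕1 = 1
s4: b4⊕b5⊕b6⊕b7⊕b12⊕b13⊕b14⊕b15 = 0⊕0⊕1⊕1⊕1⊕0⊕0⊕1 = 0
s8: b8⊕b9⊕b10⊕b11⊕b12⊕b13⊕b14⊕b15 = 0⊕1⊕1⊕0⊕1⊕0⊕0⊕1 = 0
Syndrome (s8...s1) = 0011 → position 3.

0011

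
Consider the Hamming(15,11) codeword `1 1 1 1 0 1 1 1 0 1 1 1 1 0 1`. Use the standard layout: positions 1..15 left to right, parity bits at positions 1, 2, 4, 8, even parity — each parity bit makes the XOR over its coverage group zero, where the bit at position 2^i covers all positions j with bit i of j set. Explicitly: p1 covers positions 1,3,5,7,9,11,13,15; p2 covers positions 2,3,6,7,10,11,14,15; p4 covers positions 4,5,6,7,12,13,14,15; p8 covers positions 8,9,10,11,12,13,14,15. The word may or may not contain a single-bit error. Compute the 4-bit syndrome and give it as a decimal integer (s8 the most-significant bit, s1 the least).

2

s1: b1⊕b3⊕b5⊕b7⊕b9⊕b11⊕b13⊕b15 = 1⊕1⊕0⊕1⊕0⊕1⊕1⊕1 = 0
s2: b2⊕b3⊕b6⊕b7⊕b10⊕b11⊕b14⊕b15 = 1⊕1⊕1⊕1⊕1⊕1⊕0⊕1 = 1
s4: b4⊕b5⊕b6⊕b7⊕b12⊕b13⊕b14⊕b15 = 1⊕0⊕1⊕1⊕1⊕1⊕0⊕1 = 0
s8: b8⊕b9⊕b10⊕b11⊕b12⊕b13⊕b14⊕b15 = 1⊕0⊕1⊕1⊕1⊕1⊕0⊕1 = 0
Syndrome (s8...s1) = 0010 → position 2.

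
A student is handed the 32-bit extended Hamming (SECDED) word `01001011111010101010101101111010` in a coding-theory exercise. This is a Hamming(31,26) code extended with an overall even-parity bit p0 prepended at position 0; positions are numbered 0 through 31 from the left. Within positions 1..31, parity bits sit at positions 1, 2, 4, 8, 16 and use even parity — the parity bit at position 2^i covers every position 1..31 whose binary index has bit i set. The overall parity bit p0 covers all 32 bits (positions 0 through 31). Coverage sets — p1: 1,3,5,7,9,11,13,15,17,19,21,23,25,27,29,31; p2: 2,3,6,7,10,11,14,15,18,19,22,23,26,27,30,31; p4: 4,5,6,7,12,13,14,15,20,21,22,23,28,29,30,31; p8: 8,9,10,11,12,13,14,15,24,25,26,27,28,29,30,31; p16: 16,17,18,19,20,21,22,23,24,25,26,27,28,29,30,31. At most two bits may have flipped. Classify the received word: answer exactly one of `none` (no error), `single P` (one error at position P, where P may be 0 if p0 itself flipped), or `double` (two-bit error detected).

s1: b1⊕b3⊕b5⊕b7⊕b9⊕b11⊕b13⊕b15⊕b17⊕b19⊕b21⊕b23⊕b25⊕b27⊕b29⊕b31 = 1⊕0⊕0⊕1⊕1⊕0⊕0⊕0⊕0⊕0⊕0⊕1⊕1⊕1⊕0⊕0 = 0
s2: b2⊕b3⊕b6⊕b7⊕b10⊕b11⊕b14⊕b15⊕b18⊕b19⊕b22⊕b23⊕b26⊕b27⊕b30⊕b31 = 0⊕0⊕1⊕1⊕1⊕0⊕1⊕0⊕1⊕0⊕1⊕1⊕1⊕1⊕1⊕0 = 0
s4: b4⊕b5⊕b6⊕b7⊕b12⊕b13⊕b14⊕b15⊕b20⊕b21⊕b22⊕b23⊕b28⊕b29⊕b30⊕b31 = 1⊕0⊕1⊕1⊕1⊕0⊕1⊕0⊕1⊕0⊕1⊕1⊕1⊕0⊕1⊕0 = 0
s8: b8⊕b9⊕b10⊕b11⊕b12⊕b13⊕b14⊕b15⊕b24⊕b25⊕b26⊕b27⊕b28⊕b29⊕b30⊕b31 = 1⊕1⊕1⊕0⊕1⊕0⊕1⊕0⊕0⊕1⊕1⊕1⊕1⊕0⊕1⊕0 = 0
s16: b16⊕b17⊕b18⊕b19⊕b20⊕b21⊕b22⊕b23⊕b24⊕b25⊕b26⊕b27⊕b28⊕b29⊕b30⊕b31 = 1⊕0⊕1⊕0⊕1⊕0⊕1⊕1⊕0⊕1⊕1⊕1⊕1⊕0⊕1⊕0 = 0
Syndrome (s16...s1) = 00000 → position 0 (no error).
Overall parity (XOR of all 32 bits, including p0): 0⊕1⊕0⊕0⊕1⊕0⊕1⊕1⊕1⊕1⊕1⊕0⊕1⊕0⊕1⊕0⊕1⊕0⊕1⊕0⊕1⊕0⊕1⊕1⊕0⊕1⊕1⊕1⊕1⊕0⊕1⊕0 = 1
Overall=1, syndrome position=0 → single-bit error at position 0.

single 0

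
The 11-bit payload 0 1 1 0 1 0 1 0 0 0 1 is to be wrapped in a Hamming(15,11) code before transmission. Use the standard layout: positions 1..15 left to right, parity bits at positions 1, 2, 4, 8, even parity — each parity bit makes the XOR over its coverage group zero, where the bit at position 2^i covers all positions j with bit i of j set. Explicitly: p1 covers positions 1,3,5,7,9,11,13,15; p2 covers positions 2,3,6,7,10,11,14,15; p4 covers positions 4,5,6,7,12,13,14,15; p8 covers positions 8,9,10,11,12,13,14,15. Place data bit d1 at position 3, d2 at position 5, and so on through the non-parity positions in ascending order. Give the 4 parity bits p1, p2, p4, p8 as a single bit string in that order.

0111

Place data bits at non-power-of-two positions: b3=0, b5=1, b6=1, b7=0, b9=1, b10=0, b11=1, b12=0, b13=0, b14=0, b15=1.
p1 = XOR of data positions {3,5,7,9,11,13,15} = 0⊕1⊕0⊕1⊕1⊕0⊕1 = 0
p2 = XOR of data positions {3,6,7,10,11,14,15} = 0⊕1⊕0⊕0⊕1⊕0⊕1 = 1
p4 = XOR of data positions {5,6,7,12,13,14,15} = 1⊕1⊕0⊕0⊕0⊕0⊕1 = 1
p8 = XOR of data positions {9,10,11,12,13,14,15} = 1⊕0⊕1⊕0⊕0⊕0⊕1 = 1
Parity bits p1,p2,p4,p8 = 0111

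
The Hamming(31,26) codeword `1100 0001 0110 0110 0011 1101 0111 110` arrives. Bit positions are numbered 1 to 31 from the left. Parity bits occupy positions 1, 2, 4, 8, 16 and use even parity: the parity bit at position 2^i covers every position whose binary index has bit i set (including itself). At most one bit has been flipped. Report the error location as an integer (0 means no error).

s1: b1⊕b3⊕b5⊕b7⊕b9⊕b11⊕b13⊕b15⊕b17⊕b19⊕b21⊕b23⊕b25⊕b27⊕b29⊕b31 = 1⊕0⊕0⊕0⊕0⊕1⊕0⊕1⊕0⊕1⊕1⊕0⊕0⊕1⊕1⊕0 = 1
s2: b2⊕b3⊕b6⊕b7⊕b10⊕b11⊕b14⊕b15⊕b18⊕b19⊕b22⊕b23⊕b26⊕b27⊕b30⊕b31 = 1⊕0⊕0⊕0⊕1⊕1⊕1⊕1⊕0⊕1⊕1⊕0⊕1⊕1⊕1⊕0 = 0
s4: b4⊕b5⊕b6⊕b7⊕b12⊕b13⊕b14⊕b15⊕b20⊕b21⊕b22⊕b23⊕b28⊕b29⊕b30⊕b31 = 0⊕0⊕0⊕0⊕0⊕0⊕1⊕1⊕1⊕1⊕1⊕0⊕1⊕1⊕1⊕0 = 0
s8: b8⊕b9⊕b10⊕b11⊕b12⊕b13⊕b14⊕b15⊕b24⊕b25⊕b26⊕b27⊕b28⊕b29⊕b30⊕b31 = 1⊕0⊕1⊕1⊕0⊕0⊕1⊕1⊕1⊕0⊕1⊕1⊕1⊕1⊕1⊕0 = 1
s16: b16⊕b17⊕b18⊕b19⊕b20⊕b21⊕b22⊕b23⊕b24⊕b25⊕b26⊕b27⊕b28⊕b29⊕b30⊕b31 = 0⊕0⊕0⊕1⊕1⊕1⊕1⊕0⊕1⊕0⊕1⊕1⊕1⊕1⊕1⊕0 = 0
Syndrome (s16...s1) = 01001 → position 9.

9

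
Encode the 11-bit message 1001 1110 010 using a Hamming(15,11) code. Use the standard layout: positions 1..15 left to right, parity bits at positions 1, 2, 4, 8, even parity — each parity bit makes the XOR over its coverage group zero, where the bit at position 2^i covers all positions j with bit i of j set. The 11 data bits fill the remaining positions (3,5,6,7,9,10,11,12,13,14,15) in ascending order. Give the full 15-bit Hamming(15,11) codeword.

011000101110010

Place data bits at non-power-of-two positions: b3=1, b5=0, b6=0, b7=1, b9=1, b10=1, b11=1, b12=0, b13=0, b14=1, b15=0.
p1 = XOR of data positions {3,5,7,9,11,13,15} = 1⊕0⊕1⊕1⊕1⊕0⊕0 = 0
p2 = XOR of data positions {3,6,7,10,11,14,15} = 1⊕0⊕1⊕1⊕1⊕1⊕0 = 1
p4 = XOR of data positions {5,6,7,12,13,14,15} = 0⊕0⊕1⊕0⊕0⊕1⊕0 = 0
p8 = XOR of data positions {9,10,11,12,13,14,15} = 1⊕1⊕1⊕0⊕0⊕1⊕0 = 0
Codeword b1..b15 = 011000101110010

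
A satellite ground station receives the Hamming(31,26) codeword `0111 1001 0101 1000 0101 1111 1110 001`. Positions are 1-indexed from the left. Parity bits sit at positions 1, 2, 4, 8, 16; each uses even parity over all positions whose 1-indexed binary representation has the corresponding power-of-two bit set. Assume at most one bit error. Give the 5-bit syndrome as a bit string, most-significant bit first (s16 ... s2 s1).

01110

s1: b1⊕b3⊕b5⊕b7⊕b9⊕b11⊕b13⊕b15⊕b17⊕b19⊕b21⊕b23⊕b25⊕b27⊕b29⊕b31 = 0⊕1⊕1⊕0⊕0⊕0⊕1⊕0⊕0⊕0⊕1⊕1⊕1⊕1⊕0⊕1 = 0
s2: b2⊕b3⊕b6⊕b7⊕b10⊕b11⊕b14⊕b15⊕b18⊕b19⊕b22⊕b23⊕b26⊕b27⊕b30⊕b31 = 1⊕1⊕0⊕0⊕1⊕0⊕0⊕0⊕1⊕0⊕1⊕1⊕1⊕1⊕0⊕1 = 1
s4: b4⊕b5⊕b6⊕b7⊕b12⊕b13⊕b14⊕b15⊕b20⊕b21⊕b22⊕b23⊕b28⊕b29⊕b30⊕b31 = 1⊕1⊕0⊕0⊕1⊕1⊕0⊕0⊕1⊕1⊕1⊕1⊕0⊕0⊕0⊕1 = 1
s8: b8⊕b9⊕b10⊕b11⊕b12⊕b13⊕b14⊕b15⊕b24⊕b25⊕b26⊕b27⊕b28⊕b29⊕b30⊕b31 = 1⊕0⊕1⊕0⊕1⊕1⊕0⊕0⊕1⊕1⊕1⊕1⊕0⊕0⊕0⊕1 = 1
s16: b16⊕b17⊕b18⊕b19⊕b20⊕b21⊕b22⊕b23⊕b24⊕b25⊕b26⊕b27⊕b28⊕b29⊕b30⊕b31 = 0⊕0⊕1⊕0⊕1⊕1⊕1⊕1⊕1⊕1⊕1⊕1⊕0⊕0⊕0⊕1 = 0
Syndrome (s16...s1) = 01110 → position 14.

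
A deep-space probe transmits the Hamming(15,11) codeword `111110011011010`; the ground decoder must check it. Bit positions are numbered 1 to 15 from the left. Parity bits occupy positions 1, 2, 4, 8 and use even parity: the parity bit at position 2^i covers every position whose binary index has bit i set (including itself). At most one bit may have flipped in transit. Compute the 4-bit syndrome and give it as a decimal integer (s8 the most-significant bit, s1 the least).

9

s1: b1⊕b3⊕b5⊕b7⊕b9⊕b11⊕b13⊕b15 = 1⊕1⊕1⊕0⊕1⊕1⊕0⊕0 = 1
s2: b2⊕b3⊕b6⊕b7⊕b10⊕b11⊕b14⊕b15 = 1⊕1⊕0⊕0⊕0⊕1⊕1⊕0 = 0
s4: b4⊕b5⊕b6⊕b7⊕b12⊕b13⊕b14⊕b15 = 1⊕1⊕0⊕0⊕1⊕0⊕1⊕0 = 0
s8: b8⊕b9⊕b10⊕b11⊕b12⊕b13⊕b14⊕b15 = 1⊕1⊕0⊕1⊕1⊕0⊕1⊕0 = 1
Syndrome (s8...s1) = 1001 → position 9.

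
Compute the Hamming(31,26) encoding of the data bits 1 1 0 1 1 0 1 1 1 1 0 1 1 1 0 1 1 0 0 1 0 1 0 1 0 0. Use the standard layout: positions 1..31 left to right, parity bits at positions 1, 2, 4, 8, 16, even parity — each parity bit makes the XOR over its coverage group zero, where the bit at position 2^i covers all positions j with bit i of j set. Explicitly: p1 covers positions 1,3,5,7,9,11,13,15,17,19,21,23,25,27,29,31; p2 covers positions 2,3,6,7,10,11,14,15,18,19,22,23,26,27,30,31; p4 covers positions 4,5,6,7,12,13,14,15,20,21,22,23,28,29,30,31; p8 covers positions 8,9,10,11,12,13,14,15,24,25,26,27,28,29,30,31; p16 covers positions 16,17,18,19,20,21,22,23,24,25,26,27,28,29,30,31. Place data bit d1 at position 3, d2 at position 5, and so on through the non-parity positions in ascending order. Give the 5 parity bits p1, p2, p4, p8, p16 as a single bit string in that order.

Place data bits at non-power-of-two positions: b3=1, b5=1, b6=0, b7=1, b9=1, b10=0, b11=1, b12=1, b13=1, b14=1, b15=0, b17=1, b18=1, b19=1, b20=0, b21=1, b22=1, b23=0, b24=0, b25=1, b26=0, b27=1, b28=0, b29=1, b30=0, b31=0.
p1 = XOR of data positions {3,5,7,9,11,13,15,17,19,21,23,25,27,29,31} = 1⊕1⊕1⊕1⊕1⊕1⊕0⊕1⊕1⊕1⊕0⊕1⊕1⊕1⊕0 = 0
p2 = XOR of data positions {3,6,7,10,11,14,15,18,19,22,23,26,27,30,31} = 1⊕0⊕1⊕0⊕1⊕1⊕0⊕1⊕1⊕1⊕0⊕0⊕1⊕0⊕0 = 0
p4 = XOR of data positions {5,6,7,12,13,14,15,20,21,22,23,28,29,30,31} = 1⊕0⊕1⊕1⊕1⊕1⊕0⊕0⊕1⊕1⊕0⊕0⊕1⊕0⊕0 = 0
p8 = XOR of data positions {9,10,11,12,13,14,15,24,25,26,27,28,29,30,31} = 1⊕0⊕1⊕1⊕1⊕1⊕0⊕0⊕1⊕0⊕1⊕0⊕1⊕0⊕0 = 0
p16 = XOR of data positions {17,18,19,20,21,22,23,24,25,26,27,28,29,30,31} = 1⊕1⊕1⊕0⊕1⊕1⊕0⊕0⊕1⊕0⊕1⊕0⊕1⊕0⊕0 = 0
Parity bits p1,p2,p4,p8,p16 = 00000

00000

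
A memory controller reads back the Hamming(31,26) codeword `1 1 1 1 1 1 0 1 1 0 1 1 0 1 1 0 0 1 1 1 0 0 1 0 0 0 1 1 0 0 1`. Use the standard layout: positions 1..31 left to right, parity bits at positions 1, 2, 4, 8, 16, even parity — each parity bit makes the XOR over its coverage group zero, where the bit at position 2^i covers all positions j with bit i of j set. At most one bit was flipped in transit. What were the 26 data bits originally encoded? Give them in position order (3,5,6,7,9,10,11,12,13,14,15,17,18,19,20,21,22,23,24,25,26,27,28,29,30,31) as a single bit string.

11101011011011100100111001

s1: b1⊕b3⊕b5⊕b7⊕b9⊕b11⊕b13⊕b15⊕b17⊕b19⊕b21⊕b23⊕b25⊕b27⊕b29⊕b31 = 1⊕1⊕1⊕0⊕1⊕1⊕0⊕1⊕0⊕1⊕0⊕1⊕0⊕1⊕0⊕1 = 0
s2: b2⊕b3⊕b6⊕b7⊕b10⊕b11⊕b14⊕b15⊕b18⊕b19⊕b22⊕b23⊕b26⊕b27⊕b30⊕b31 = 1⊕1⊕1⊕0⊕0⊕1⊕1⊕1⊕1⊕1⊕0⊕1⊕0⊕1⊕0⊕1 = 1
s4: b4⊕b5⊕b6⊕b7⊕b12⊕b13⊕b14⊕b15⊕b20⊕b21⊕b22⊕b23⊕b28⊕b29⊕b30⊕b31 = 1⊕1⊕1⊕0⊕1⊕0⊕1⊕1⊕1⊕0⊕0⊕1⊕1⊕0⊕0⊕1 = 0
s8: b8⊕b9⊕b10⊕b11⊕b12⊕b13⊕b14⊕b15⊕b24⊕b25⊕b26⊕b27⊕b28⊕b29⊕b30⊕b31 = 1⊕1⊕0⊕1⊕1⊕0⊕1⊕1⊕0⊕0⊕0⊕1⊕1⊕0⊕0⊕1 = 1
s16: b16⊕b17⊕b18⊕b19⊕b20⊕b21⊕b22⊕b23⊕b24⊕b25⊕b26⊕b27⊕b28⊕b29⊕b30⊕b31 = 0⊕0⊕1⊕1⊕1⊕0⊕0⊕1⊕0⊕0⊕0⊕1⊕1⊕0⊕0⊕1 = 1
Syndrome (s16...s1) = 11010 → position 26.
Flip bit 26: corrected codeword = 1111110110110110011100100111001
Data bits at positions 3,5,6,7,9,10,11,12,13,14,15,17,18,19,20,21,22,23,24,25,26,27,28,29,30,31: 11101011011011100100111001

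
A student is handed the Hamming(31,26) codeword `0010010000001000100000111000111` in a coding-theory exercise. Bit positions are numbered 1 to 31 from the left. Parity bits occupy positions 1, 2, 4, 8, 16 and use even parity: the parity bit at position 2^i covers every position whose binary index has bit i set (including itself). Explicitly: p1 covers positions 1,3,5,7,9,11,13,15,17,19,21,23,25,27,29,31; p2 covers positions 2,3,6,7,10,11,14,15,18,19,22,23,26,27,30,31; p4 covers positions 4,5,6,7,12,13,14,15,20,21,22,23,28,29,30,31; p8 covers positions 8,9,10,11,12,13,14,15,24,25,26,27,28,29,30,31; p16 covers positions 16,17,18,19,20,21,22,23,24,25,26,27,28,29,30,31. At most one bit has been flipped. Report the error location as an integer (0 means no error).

19

s1: b1⊕b3⊕b5⊕b7⊕b9⊕b11⊕b13⊕b15⊕b17⊕b19⊕b21⊕b23⊕b25⊕b27⊕b29⊕b31 = 0⊕1⊕0⊕0⊕0⊕0⊕1⊕0⊕1⊕0⊕0⊕1⊕1⊕0⊕1⊕1 = 1
s2: b2⊕b3⊕b6⊕b7⊕b10⊕b11⊕b14⊕b15⊕b18⊕b19⊕b22⊕b23⊕b26⊕b27⊕b30⊕b31 = 0⊕1⊕1⊕0⊕0⊕0⊕0⊕0⊕0⊕0⊕0⊕1⊕0⊕0⊕1⊕1 = 1
s4: b4⊕b5⊕b6⊕b7⊕b12⊕b13⊕b14⊕b15⊕b20⊕b21⊕b22⊕b23⊕b28⊕b29⊕b30⊕b31 = 0⊕0⊕1⊕0⊕0⊕1⊕0⊕0⊕0⊕0⊕0⊕1⊕0⊕1⊕1⊕1 = 0
s8: b8⊕b9⊕b10⊕b11⊕b12⊕b13⊕b14⊕b15⊕b24⊕b25⊕b26⊕b27⊕b28⊕b29⊕b30⊕b31 = 0⊕0⊕0⊕0⊕0⊕1⊕0⊕0⊕1⊕1⊕0⊕0⊕0⊕1⊕1⊕1 = 0
s16: b16⊕b17⊕b18⊕b19⊕b20⊕b21⊕b22⊕b23⊕b24⊕b25⊕b26⊕b27⊕b28⊕b29⊕b30⊕b31 = 0⊕1⊕0⊕0⊕0⊕0⊕0⊕1⊕1⊕1⊕0⊕0⊕0⊕1⊕1⊕1 = 1
Syndrome (s16...s1) = 10011 → position 19.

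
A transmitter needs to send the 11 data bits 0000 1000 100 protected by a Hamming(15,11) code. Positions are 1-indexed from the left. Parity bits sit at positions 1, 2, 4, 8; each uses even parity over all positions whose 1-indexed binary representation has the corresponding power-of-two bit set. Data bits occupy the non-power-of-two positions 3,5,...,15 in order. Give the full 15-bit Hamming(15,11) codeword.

000100001000100

Place data bits at non-power-of-two positions: b3=0, b5=0, b6=0, b7=0, b9=1, b10=0, b11=0, b12=0, b13=1, b14=0, b15=0.
p1 = XOR of data positions {3,5,7,9,11,13,15} = 0⊕0⊕0⊕1⊕0⊕1⊕0 = 0
p2 = XOR of data positions {3,6,7,10,11,14,15} = 0⊕0⊕0⊕0⊕0⊕0⊕0 = 0
p4 = XOR of data positions {5,6,7,12,13,14,15} = 0⊕0⊕0⊕0⊕1⊕0⊕0 = 1
p8 = XOR of data positions {9,10,11,12,13,14,15} = 1⊕0⊕0⊕0⊕1⊕0⊕0 = 0
Codeword b1..b15 = 000100001000100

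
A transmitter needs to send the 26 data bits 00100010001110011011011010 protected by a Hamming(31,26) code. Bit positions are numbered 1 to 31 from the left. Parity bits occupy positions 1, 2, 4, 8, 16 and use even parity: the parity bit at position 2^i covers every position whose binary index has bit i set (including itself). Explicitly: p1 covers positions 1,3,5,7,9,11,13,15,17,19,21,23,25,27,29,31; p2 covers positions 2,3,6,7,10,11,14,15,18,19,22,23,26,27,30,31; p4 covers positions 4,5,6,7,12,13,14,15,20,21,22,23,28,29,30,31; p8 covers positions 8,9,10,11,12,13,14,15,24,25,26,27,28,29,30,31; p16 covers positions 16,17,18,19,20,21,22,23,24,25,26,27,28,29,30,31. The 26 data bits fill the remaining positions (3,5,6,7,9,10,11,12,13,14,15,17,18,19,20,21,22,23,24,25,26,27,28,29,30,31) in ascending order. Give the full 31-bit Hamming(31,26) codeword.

Place data bits at non-power-of-two positions: b3=0, b5=0, b6=1, b7=0, b9=0, b10=0, b11=1, b12=0, b13=0, b14=0, b15=1, b17=1, b18=1, b19=0, b20=0, b21=1, b22=1, b23=0, b24=1, b25=1, b26=0, b27=1, b28=1, b29=0, b30=1, b31=0.
p1 = XOR of data positions {3,5,7,9,11,13,15,17,19,21,23,25,27,29,31} = 0⊕0⊕0⊕0⊕1⊕0⊕1⊕1⊕0⊕1⊕0⊕1⊕1⊕0⊕0 = 0
p2 = XOR of data positions {3,6,7,10,11,14,15,18,19,22,23,26,27,30,31} = 0⊕1⊕0⊕0⊕1⊕0⊕1⊕1⊕0⊕1⊕0⊕0⊕1⊕1⊕0 = 1
p4 = XOR of data positions {5,6,7,12,13,14,15,20,21,22,23,28,29,30,31} = 0⊕1⊕0⊕0⊕0⊕0⊕1⊕0⊕1⊕1⊕0⊕1⊕0⊕1⊕0 = 0
p8 = XOR of data positions {9,10,11,12,13,14,15,24,25,26,27,28,29,30,31} = 0⊕0⊕1⊕0⊕0⊕0⊕1⊕1⊕1⊕0⊕1⊕1⊕0⊕1⊕0 = 1
p16 = XOR of data positions {17,18,19,20,21,22,23,24,25,26,27,28,29,30,31} = 1⊕1⊕0⊕0⊕1⊕1⊕0⊕1⊕1⊕0⊕1⊕1⊕0⊕1⊕0 = 1
Codeword b1..b31 = 0100010100100011110011011011010

0100010100100011110011011011010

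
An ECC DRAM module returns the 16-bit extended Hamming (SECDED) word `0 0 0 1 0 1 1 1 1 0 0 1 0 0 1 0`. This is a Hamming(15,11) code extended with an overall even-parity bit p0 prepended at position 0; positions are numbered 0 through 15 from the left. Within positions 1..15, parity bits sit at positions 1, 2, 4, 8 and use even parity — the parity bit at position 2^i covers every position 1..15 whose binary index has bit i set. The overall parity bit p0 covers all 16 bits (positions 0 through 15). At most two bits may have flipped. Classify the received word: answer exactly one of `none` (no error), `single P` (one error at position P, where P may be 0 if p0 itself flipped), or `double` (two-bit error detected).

single 10

s1: b1⊕b3⊕b5⊕b7⊕b9⊕b11⊕b13⊕b15 = 0⊕1⊕1⊕1⊕0⊕1⊕0⊕0 = 0
s2: b2⊕b3⊕b6⊕b7⊕b10⊕b11⊕b14⊕b15 = 0⊕1⊕1⊕1⊕0⊕1⊕1⊕0 = 1
s4: b4⊕b5⊕b6⊕b7⊕b12⊕b13⊕b14⊕b15 = 0⊕1⊕1⊕1⊕0⊕0⊕1⊕0 = 0
s8: b8⊕b9⊕b10⊕b11⊕b12⊕b13⊕b14⊕b15 = 1⊕0⊕0⊕1⊕0⊕0⊕1⊕0 = 1
Syndrome (s8...s1) = 1010 → position 10.
Overall parity (XOR of all 16 bits, including p0): 0⊕0⊕0⊕1⊕0⊕1⊕1⊕1⊕1⊕0⊕0⊕1⊕0⊕0⊕1⊕0 = 1
Overall=1, syndrome position=10 → single-bit error at position 10.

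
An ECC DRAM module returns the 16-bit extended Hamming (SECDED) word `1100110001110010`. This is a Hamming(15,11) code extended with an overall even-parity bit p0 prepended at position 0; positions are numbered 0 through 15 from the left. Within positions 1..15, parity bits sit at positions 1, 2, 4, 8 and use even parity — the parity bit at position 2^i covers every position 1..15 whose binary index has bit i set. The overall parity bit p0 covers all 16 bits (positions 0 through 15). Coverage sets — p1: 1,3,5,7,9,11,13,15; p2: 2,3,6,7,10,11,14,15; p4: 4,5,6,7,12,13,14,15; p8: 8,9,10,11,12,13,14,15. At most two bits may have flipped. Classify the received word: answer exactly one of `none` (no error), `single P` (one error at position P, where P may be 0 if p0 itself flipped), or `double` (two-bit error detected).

double

s1: b1⊕b3⊕b5⊕b7⊕b9⊕b11⊕b13⊕b15 = 1⊕0⊕1⊕0⊕1⊕1⊕0⊕0 = 0
s2: b2⊕b3⊕b6⊕b7⊕b10⊕b11⊕b14⊕b15 = 0⊕0⊕0⊕0⊕1⊕1⊕1⊕0 = 1
s4: b4⊕b5⊕b6⊕b7⊕b12⊕b13⊕b14⊕b15 = 1⊕1⊕0⊕0⊕0⊕0⊕1⊕0 = 1
s8: b8⊕b9⊕b10⊕b11⊕b12⊕b13⊕b14⊕b15 = 0⊕1⊕1⊕1⊕0⊕0⊕1⊕0 = 0
Syndrome (s8...s1) = 0110 → position 6.
Overall parity (XOR of all 16 bits, including p0): 1⊕1⊕0⊕0⊕1⊕1⊕0⊕0⊕0⊕1⊕1⊕1⊕0⊕0⊕1⊕0 = 0
Overall=0, syndrome position=6 → double-bit error detected (uncorrectable).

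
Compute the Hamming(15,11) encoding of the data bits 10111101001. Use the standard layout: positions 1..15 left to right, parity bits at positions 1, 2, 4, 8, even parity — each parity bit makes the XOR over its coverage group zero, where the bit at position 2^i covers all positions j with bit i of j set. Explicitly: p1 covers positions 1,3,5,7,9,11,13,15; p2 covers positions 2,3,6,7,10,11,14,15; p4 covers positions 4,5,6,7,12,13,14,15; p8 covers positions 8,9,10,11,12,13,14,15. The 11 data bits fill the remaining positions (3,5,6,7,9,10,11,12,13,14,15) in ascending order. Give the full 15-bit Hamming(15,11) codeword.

011001101101001

Place data bits at non-power-of-two positions: b3=1, b5=0, b6=1, b7=1, b9=1, b10=1, b11=0, b12=1, b13=0, b14=0, b15=1.
p1 = XOR of data positions {3,5,7,9,11,13,15} = 1⊕0⊕1⊕1⊕0⊕0⊕1 = 0
p2 = XOR of data positions {3,6,7,10,11,14,15} = 1⊕1⊕1⊕1⊕0⊕0⊕1 = 1
p4 = XOR of data positions {5,6,7,12,13,14,15} = 0⊕1⊕1⊕1⊕0⊕0⊕1 = 0
p8 = XOR of data positions {9,10,11,12,13,14,15} = 1⊕1⊕0⊕1⊕0⊕0⊕1 = 0
Codeword b1..b15 = 011001101101001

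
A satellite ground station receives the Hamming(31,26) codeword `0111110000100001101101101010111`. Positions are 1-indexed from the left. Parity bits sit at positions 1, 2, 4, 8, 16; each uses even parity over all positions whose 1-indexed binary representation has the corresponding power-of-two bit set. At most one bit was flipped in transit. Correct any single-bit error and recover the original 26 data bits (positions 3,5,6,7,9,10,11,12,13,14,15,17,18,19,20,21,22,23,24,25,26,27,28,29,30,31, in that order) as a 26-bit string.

s1: b1⊕b3⊕b5⊕b7⊕b9⊕b11⊕b13⊕b15⊕b17⊕b19⊕b21⊕b23⊕b25⊕b27⊕b29⊕b31 = 0⊕1⊕1⊕0⊕0⊕1⊕0⊕0⊕1⊕1⊕0⊕1⊕1⊕1⊕1⊕1 = 0
s2: b2⊕b3⊕b6⊕b7⊕b10⊕b11⊕b14⊕b15⊕b18⊕b19⊕b22⊕b23⊕b26⊕b27⊕b30⊕b31 = 1⊕1⊕1⊕0⊕0⊕1⊕0⊕0⊕0⊕1⊕1⊕1⊕0⊕1⊕1⊕1 = 0
s4: b4⊕b5⊕b6⊕b7⊕b12⊕b13⊕b14⊕b15⊕b20⊕b21⊕b22⊕b23⊕b28⊕b29⊕b30⊕b31 = 1⊕1⊕1⊕0⊕0⊕0⊕0⊕0⊕1⊕0⊕1⊕1⊕0⊕1⊕1⊕1 = 1
s8: b8⊕b9⊕b10⊕b11⊕b12⊕b13⊕b14⊕b15⊕b24⊕b25⊕b26⊕b27⊕b28⊕b29⊕b30⊕b31 = 0⊕0⊕0⊕1⊕0⊕0⊕0⊕0⊕0⊕1⊕0⊕1⊕0⊕1⊕1⊕1 = 0
s16: b16⊕b17⊕b18⊕b19⊕b20⊕b21⊕b22⊕b23⊕b24⊕b25⊕b26⊕b27⊕b28⊕b29⊕b30⊕b31 = 1⊕1⊕0⊕1⊕1⊕0⊕1⊕1⊕0⊕1⊕0⊕1⊕0⊕1⊕1⊕1 = 1
Syndrome (s16...s1) = 10100 → position 20.
Flip bit 20: corrected codeword = 0111110000100001101001101010111
Data bits at positions 3,5,6,7,9,10,11,12,13,14,15,17,18,19,20,21,22,23,24,25,26,27,28,29,30,31: 11100010000101001101010111

11100010000101001101010111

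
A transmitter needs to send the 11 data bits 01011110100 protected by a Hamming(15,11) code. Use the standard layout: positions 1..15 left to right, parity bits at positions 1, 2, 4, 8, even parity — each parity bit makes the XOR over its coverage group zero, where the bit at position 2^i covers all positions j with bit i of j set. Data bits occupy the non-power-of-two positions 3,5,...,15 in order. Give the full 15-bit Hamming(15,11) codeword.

Place data bits at non-power-of-two positions: b3=0, b5=1, b6=0, b7=1, b9=1, b10=1, b11=1, b12=0, b13=1, b14=0, b15=0.
p1 = XOR of data positions {3,5,7,9,11,13,15} = 0⊕1⊕1⊕1⊕1⊕1⊕0 = 1
p2 = XOR of data positions {3,6,7,10,11,14,15} = 0⊕0⊕1⊕1⊕1⊕0⊕0 = 1
p4 = XOR of data positions {5,6,7,12,13,14,15} = 1⊕0⊕1⊕0⊕1⊕0⊕0 = 1
p8 = XOR of data positions {9,10,11,12,13,14,15} = 1⊕1⊕1⊕0⊕1⊕0⊕0 = 0
Codeword b1..b15 = 110110101110100

110110101110100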